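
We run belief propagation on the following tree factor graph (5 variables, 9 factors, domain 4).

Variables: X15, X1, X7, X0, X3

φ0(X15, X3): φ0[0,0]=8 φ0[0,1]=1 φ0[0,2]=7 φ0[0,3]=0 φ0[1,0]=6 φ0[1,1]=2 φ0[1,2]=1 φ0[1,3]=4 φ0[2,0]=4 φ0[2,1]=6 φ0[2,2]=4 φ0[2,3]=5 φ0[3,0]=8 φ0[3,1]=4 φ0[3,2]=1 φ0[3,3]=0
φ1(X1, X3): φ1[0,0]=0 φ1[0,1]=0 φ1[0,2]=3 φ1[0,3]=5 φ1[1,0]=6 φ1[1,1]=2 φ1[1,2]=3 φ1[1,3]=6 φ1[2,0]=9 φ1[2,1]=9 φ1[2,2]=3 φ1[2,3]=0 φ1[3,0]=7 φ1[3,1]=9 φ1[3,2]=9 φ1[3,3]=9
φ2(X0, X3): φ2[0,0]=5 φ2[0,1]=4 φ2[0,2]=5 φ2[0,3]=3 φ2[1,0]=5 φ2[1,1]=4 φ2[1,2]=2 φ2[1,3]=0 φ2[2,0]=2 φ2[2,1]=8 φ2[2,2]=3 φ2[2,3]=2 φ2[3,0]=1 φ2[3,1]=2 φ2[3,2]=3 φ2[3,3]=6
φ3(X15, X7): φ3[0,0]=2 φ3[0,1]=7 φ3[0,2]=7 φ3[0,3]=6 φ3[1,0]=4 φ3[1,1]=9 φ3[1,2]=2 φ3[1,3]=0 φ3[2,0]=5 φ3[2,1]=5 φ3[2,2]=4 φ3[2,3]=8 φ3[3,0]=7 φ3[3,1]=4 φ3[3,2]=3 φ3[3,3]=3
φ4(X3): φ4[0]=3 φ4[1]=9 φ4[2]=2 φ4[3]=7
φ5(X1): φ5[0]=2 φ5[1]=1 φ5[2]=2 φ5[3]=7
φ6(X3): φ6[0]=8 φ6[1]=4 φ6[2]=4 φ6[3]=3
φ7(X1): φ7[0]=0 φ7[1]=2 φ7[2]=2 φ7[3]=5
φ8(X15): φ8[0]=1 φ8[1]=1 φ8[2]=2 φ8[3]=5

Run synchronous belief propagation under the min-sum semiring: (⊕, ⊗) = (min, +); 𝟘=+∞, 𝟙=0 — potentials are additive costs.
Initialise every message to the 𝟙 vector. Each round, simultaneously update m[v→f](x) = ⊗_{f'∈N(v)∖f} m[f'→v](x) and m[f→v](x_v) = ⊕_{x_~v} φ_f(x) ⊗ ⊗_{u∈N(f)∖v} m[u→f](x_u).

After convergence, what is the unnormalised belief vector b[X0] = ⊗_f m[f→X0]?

b[X0] = [18, 15, 16, 16]

init: all messages = 𝟙 over 4 values
r1 m[φ0→X15] = [0, 1, 4, 0]
r1 m[φ0→X3] = [4, 1, 1, 0]
r1 m[φ1→X1] = [0, 2, 0, 7]
r1 m[φ1→X3] = [0, 0, 3, 0]
r1 m[φ2→X0] = [3, 0, 2, 1]
r1 m[φ2→X3] = [1, 2, 2, 0]
r1 m[φ3→X15] = [2, 0, 4, 3]
r1 m[φ3→X7] = [2, 4, 2, 0]
r1 m[φ4→X3] = [3, 9, 2, 7]
r1 m[φ5→X1] = [2, 1, 2, 7]
r1 m[φ6→X3] = [8, 4, 4, 3]
r1 m[φ7→X1] = [0, 2, 2, 5]
r1 m[φ8→X15] = [1, 1, 2, 5]
r1 m[X15→φ0] = [0, 0, 0, 0]
r1 m[X15→φ3] = [0, 0, 0, 0]
r1 m[X15→φ8] = [0, 0, 0, 0]
r1 m[X1→φ1] = [0, 0, 0, 0]
r1 m[X1→φ5] = [0, 0, 0, 0]
r1 m[X1→φ7] = [0, 0, 0, 0]
r1 m[X7→φ3] = [0, 0, 0, 0]
r1 m[X0→φ2] = [0, 0, 0, 0]
r1 m[X3→φ0] = [0, 0, 0, 0]
r1 m[X3→φ1] = [0, 0, 0, 0]
r1 m[X3→φ2] = [0, 0, 0, 0]
r1 m[X3→φ4] = [0, 0, 0, 0]
r1 m[X3→φ6] = [0, 0, 0, 0]
r2 m[φ0→X15] = [0, 1, 4, 0]
r2 m[φ0→X3] = [4, 1, 1, 0]
r2 m[φ1→X1] = [0, 2, 0, 7]
r2 m[φ1→X3] = [0, 0, 3, 0]
r2 m[φ2→X0] = [3, 0, 2, 1]
r2 m[φ2→X3] = [1, 2, 2, 0]
r2 m[φ3→X15] = [2, 0, 4, 3]
r2 m[φ3→X7] = [2, 4, 2, 0]
r2 m[φ4→X3] = [3, 9, 2, 7]
r2 m[φ5→X1] = [2, 1, 2, 7]
r2 m[φ6→X3] = [8, 4, 4, 3]
r2 m[φ7→X1] = [0, 2, 2, 5]
r2 m[φ8→X15] = [1, 1, 2, 5]
r2 m[X15→φ0] = [3, 1, 6, 8]
r2 m[X15→φ3] = [1, 2, 6, 5]
r2 m[X15→φ8] = [2, 1, 8, 3]
r2 m[X1→φ1] = [2, 3, 4, 12]
r2 m[X1→φ5] = [0, 4, 2, 12]
r2 m[X1→φ7] = [2, 3, 2, 14]
r2 m[X7→φ3] = [0, 0, 0, 0]
r2 m[X0→φ2] = [0, 0, 0, 0]
r2 m[X3→φ0] = [12, 15, 11, 10]
r2 m[X3→φ1] = [16, 16, 9, 10]
r2 m[X3→φ2] = [15, 14, 10, 10]
r2 m[X3→φ4] = [13, 7, 10, 3]
r2 m[X3→φ6] = [8, 12, 8, 7]
r3 m[φ0→X15] = [10, 12, 15, 10]
r3 m[φ0→X3] = [7, 3, 2, 3]
r3 m[φ1→X1] = [12, 12, 10, 18]
r3 m[φ1→X3] = [2, 2, 5, 4]
r3 m[φ2→X0] = [13, 10, 12, 13]
r3 m[φ2→X3] = [1, 2, 2, 0]
r3 m[φ3→X15] = [2, 0, 4, 3]
r3 m[φ3→X7] = [3, 8, 4, 2]
r3 m[φ4→X3] = [3, 9, 2, 7]
r3 m[φ5→X1] = [2, 1, 2, 7]
r3 m[φ6→X3] = [8, 4, 4, 3]
r3 m[φ7→X1] = [0, 2, 2, 5]
r3 m[φ8→X15] = [1, 1, 2, 5]
r3 m[X15→φ0] = [3, 1, 6, 8]
r3 m[X15→φ3] = [1, 2, 6, 5]
r3 m[X15→φ8] = [2, 1, 8, 3]
r3 m[X1→φ1] = [2, 3, 4, 12]
r3 m[X1→φ5] = [0, 4, 2, 12]
r3 m[X1→φ7] = [2, 3, 2, 14]
r3 m[X7→φ3] = [0, 0, 0, 0]
r3 m[X0→φ2] = [0, 0, 0, 0]
r3 m[X3→φ0] = [12, 15, 11, 10]
r3 m[X3→φ1] = [16, 16, 9, 10]
r3 m[X3→φ2] = [15, 14, 10, 10]
r3 m[X3→φ4] = [13, 7, 10, 3]
r3 m[X3→φ6] = [8, 12, 8, 7]
r4 m[φ0→X15] = [10, 12, 15, 10]
r4 m[φ0→X3] = [7, 3, 2, 3]
r4 m[φ1→X1] = [12, 12, 10, 18]
r4 m[φ1→X3] = [2, 2, 5, 4]
r4 m[φ2→X0] = [13, 10, 12, 13]
r4 m[φ2→X3] = [1, 2, 2, 0]
r4 m[φ3→X15] = [2, 0, 4, 3]
r4 m[φ3→X7] = [3, 8, 4, 2]
r4 m[φ4→X3] = [3, 9, 2, 7]
r4 m[φ5→X1] = [2, 1, 2, 7]
r4 m[φ6→X3] = [8, 4, 4, 3]
r4 m[φ7→X1] = [0, 2, 2, 5]
r4 m[φ8→X15] = [1, 1, 2, 5]
r4 m[X15→φ0] = [3, 1, 6, 8]
r4 m[X15→φ3] = [11, 13, 17, 15]
r4 m[X15→φ8] = [12, 12, 19, 13]
r4 m[X1→φ1] = [2, 3, 4, 12]
r4 m[X1→φ5] = [12, 14, 12, 23]
r4 m[X1→φ7] = [14, 13, 12, 25]
r4 m[X7→φ3] = [0, 0, 0, 0]
r4 m[X0→φ2] = [0, 0, 0, 0]
r4 m[X3→φ0] = [14, 17, 13, 14]
r4 m[X3→φ1] = [19, 18, 10, 13]
r4 m[X3→φ2] = [20, 18, 13, 17]
r4 m[X3→φ4] = [18, 11, 13, 10]
r4 m[X3→φ6] = [13, 16, 11, 14]
r5 m[φ0→X15] = [14, 14, 17, 14]
r5 m[φ0→X3] = [7, 3, 2, 3]
r5 m[φ1→X1] = [13, 13, 13, 19]
r5 m[φ1→X3] = [2, 2, 5, 4]
r5 m[φ2→X0] = [18, 15, 16, 16]
r5 m[φ2→X3] = [1, 2, 2, 0]
r5 m[φ3→X15] = [2, 0, 4, 3]
r5 m[φ3→X7] = [13, 18, 15, 13]
r5 m[φ4→X3] = [3, 9, 2, 7]
r5 m[φ5→X1] = [2, 1, 2, 7]
r5 m[φ6→X3] = [8, 4, 4, 3]
r5 m[φ7→X1] = [0, 2, 2, 5]
r5 m[φ8→X15] = [1, 1, 2, 5]
r5 m[X15→φ0] = [3, 1, 6, 8]
r5 m[X15→φ3] = [11, 13, 17, 15]
r5 m[X15→φ8] = [12, 12, 19, 13]
r5 m[X1→φ1] = [2, 3, 4, 12]
r5 m[X1→φ5] = [12, 14, 12, 23]
r5 m[X1→φ7] = [14, 13, 12, 25]
r5 m[X7→φ3] = [0, 0, 0, 0]
r5 m[X0→φ2] = [0, 0, 0, 0]
r5 m[X3→φ0] = [14, 17, 13, 14]
r5 m[X3→φ1] = [19, 18, 10, 13]
r5 m[X3→φ2] = [20, 18, 13, 17]
r5 m[X3→φ4] = [18, 11, 13, 10]
r5 m[X3→φ6] = [13, 16, 11, 14]
r6 m[φ0→X15] = [14, 14, 17, 14]
r6 m[φ0→X3] = [7, 3, 2, 3]
r6 m[φ1→X1] = [13, 13, 13, 19]
r6 m[φ1→X3] = [2, 2, 5, 4]
r6 m[φ2→X0] = [18, 15, 16, 16]
r6 m[φ2→X3] = [1, 2, 2, 0]
r6 m[φ3→X15] = [2, 0, 4, 3]
r6 m[φ3→X7] = [13, 18, 15, 13]
r6 m[φ4→X3] = [3, 9, 2, 7]
r6 m[φ5→X1] = [2, 1, 2, 7]
r6 m[φ6→X3] = [8, 4, 4, 3]
r6 m[φ7→X1] = [0, 2, 2, 5]
r6 m[φ8→X15] = [1, 1, 2, 5]
r6 m[X15→φ0] = [3, 1, 6, 8]
r6 m[X15→φ3] = [15, 15, 19, 19]
r6 m[X15→φ8] = [16, 14, 21, 17]
r6 m[X1→φ1] = [2, 3, 4, 12]
r6 m[X1→φ5] = [13, 15, 15, 24]
r6 m[X1→φ7] = [15, 14, 15, 26]
r6 m[X7→φ3] = [0, 0, 0, 0]
r6 m[X0→φ2] = [0, 0, 0, 0]
r6 m[X3→φ0] = [14, 17, 13, 14]
r6 m[X3→φ1] = [19, 18, 10, 13]
r6 m[X3→φ2] = [20, 18, 13, 17]
r6 m[X3→φ4] = [18, 11, 13, 10]
r6 m[X3→φ6] = [13, 16, 11, 14]
r7 m[φ0→X15] = [14, 14, 17, 14]
r7 m[φ0→X3] = [7, 3, 2, 3]
r7 m[φ1→X1] = [13, 13, 13, 19]
r7 m[φ1→X3] = [2, 2, 5, 4]
r7 m[φ2→X0] = [18, 15, 16, 16]
r7 m[φ2→X3] = [1, 2, 2, 0]
r7 m[φ3→X15] = [2, 0, 4, 3]
r7 m[φ3→X7] = [17, 22, 17, 15]
r7 m[φ4→X3] = [3, 9, 2, 7]
r7 m[φ5→X1] = [2, 1, 2, 7]
r7 m[φ6→X3] = [8, 4, 4, 3]
r7 m[φ7→X1] = [0, 2, 2, 5]
r7 m[φ8→X15] = [1, 1, 2, 5]
r7 m[X15→φ0] = [3, 1, 6, 8]
r7 m[X15→φ3] = [15, 15, 19, 19]
r7 m[X15→φ8] = [16, 14, 21, 17]
r7 m[X1→φ1] = [2, 3, 4, 12]
r7 m[X1→φ5] = [13, 15, 15, 24]
r7 m[X1→φ7] = [15, 14, 15, 26]
r7 m[X7→φ3] = [0, 0, 0, 0]
r7 m[X0→φ2] = [0, 0, 0, 0]
r7 m[X3→φ0] = [14, 17, 13, 14]
r7 m[X3→φ1] = [19, 18, 10, 13]
r7 m[X3→φ2] = [20, 18, 13, 17]
r7 m[X3→φ4] = [18, 11, 13, 10]
r7 m[X3→φ6] = [13, 16, 11, 14]
r8 m[φ0→X15] = [14, 14, 17, 14]
r8 m[φ0→X3] = [7, 3, 2, 3]
r8 m[φ1→X1] = [13, 13, 13, 19]
r8 m[φ1→X3] = [2, 2, 5, 4]
r8 m[φ2→X0] = [18, 15, 16, 16]
r8 m[φ2→X3] = [1, 2, 2, 0]
r8 m[φ3→X15] = [2, 0, 4, 3]
r8 m[φ3→X7] = [17, 22, 17, 15]
r8 m[φ4→X3] = [3, 9, 2, 7]
r8 m[φ5→X1] = [2, 1, 2, 7]
r8 m[φ6→X3] = [8, 4, 4, 3]
r8 m[φ7→X1] = [0, 2, 2, 5]
r8 m[φ8→X15] = [1, 1, 2, 5]
r8 m[X15→φ0] = [3, 1, 6, 8]
r8 m[X15→φ3] = [15, 15, 19, 19]
r8 m[X15→φ8] = [16, 14, 21, 17]
r8 m[X1→φ1] = [2, 3, 4, 12]
r8 m[X1→φ5] = [13, 15, 15, 24]
r8 m[X1→φ7] = [15, 14, 15, 26]
r8 m[X7→φ3] = [0, 0, 0, 0]
r8 m[X0→φ2] = [0, 0, 0, 0]
r8 m[X3→φ0] = [14, 17, 13, 14]
r8 m[X3→φ1] = [19, 18, 10, 13]
r8 m[X3→φ2] = [20, 18, 13, 17]
r8 m[X3→φ4] = [18, 11, 13, 10]
r8 m[X3→φ6] = [13, 16, 11, 14]
fixed point reached at round 8
b[X0] = ⊗ incoming = [18, 15, 16, 16]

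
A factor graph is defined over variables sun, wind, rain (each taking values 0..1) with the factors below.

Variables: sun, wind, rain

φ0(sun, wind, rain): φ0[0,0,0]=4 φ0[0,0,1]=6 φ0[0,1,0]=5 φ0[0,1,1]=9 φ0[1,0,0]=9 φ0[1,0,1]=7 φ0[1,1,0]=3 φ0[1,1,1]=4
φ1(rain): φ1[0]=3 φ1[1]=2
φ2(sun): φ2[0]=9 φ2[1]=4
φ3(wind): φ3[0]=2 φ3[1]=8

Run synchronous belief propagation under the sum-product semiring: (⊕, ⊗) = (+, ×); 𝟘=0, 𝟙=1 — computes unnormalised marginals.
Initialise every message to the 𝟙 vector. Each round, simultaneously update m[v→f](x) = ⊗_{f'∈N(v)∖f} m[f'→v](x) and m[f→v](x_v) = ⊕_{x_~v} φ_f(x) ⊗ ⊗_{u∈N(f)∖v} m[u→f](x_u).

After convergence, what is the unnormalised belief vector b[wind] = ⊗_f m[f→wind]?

init: all messages = 𝟙 over 2 values
r1 m[φ0→sun] = [24, 23]
r1 m[φ0→wind] = [26, 21]
r1 m[φ0→rain] = [21, 26]
r1 m[φ1→rain] = [3, 2]
r1 m[φ2→sun] = [9, 4]
r1 m[φ3→wind] = [2, 8]
r1 m[sun→φ0] = [1, 1]
r1 m[sun→φ2] = [1, 1]
r1 m[wind→φ0] = [1, 1]
r1 m[wind→φ3] = [1, 1]
r1 m[rain→φ0] = [1, 1]
r1 m[rain→φ1] = [1, 1]
r2 m[φ0→sun] = [24, 23]
r2 m[φ0→wind] = [26, 21]
r2 m[φ0→rain] = [21, 26]
r2 m[φ1→rain] = [3, 2]
r2 m[φ2→sun] = [9, 4]
r2 m[φ3→wind] = [2, 8]
r2 m[sun→φ0] = [9, 4]
r2 m[sun→φ2] = [24, 23]
r2 m[wind→φ0] = [2, 8]
r2 m[wind→φ3] = [26, 21]
r2 m[rain→φ0] = [3, 2]
r2 m[rain→φ1] = [21, 26]
r3 m[φ0→sun] = [312, 218]
r3 m[φ0→wind] = [380, 365]
r3 m[φ0→rain] = [600, 940]
r3 m[φ1→rain] = [3, 2]
r3 m[φ2→sun] = [9, 4]
r3 m[φ3→wind] = [2, 8]
r3 m[sun→φ0] = [9, 4]
r3 m[sun→φ2] = [24, 23]
r3 m[wind→φ0] = [2, 8]
r3 m[wind→φ3] = [26, 21]
r3 m[rain→φ0] = [3, 2]
r3 m[rain→φ1] = [21, 26]
r4 m[φ0→sun] = [312, 218]
r4 m[φ0→wind] = [380, 365]
r4 m[φ0→rain] = [600, 940]
r4 m[φ1→rain] = [3, 2]
r4 m[φ2→sun] = [9, 4]
r4 m[φ3→wind] = [2, 8]
r4 m[sun→φ0] = [9, 4]
r4 m[sun→φ2] = [312, 218]
r4 m[wind→φ0] = [2, 8]
r4 m[wind→φ3] = [380, 365]
r4 m[rain→φ0] = [3, 2]
r4 m[rain→φ1] = [600, 940]
r5 m[φ0→sun] = [312, 218]
r5 m[φ0→wind] = [380, 365]
r5 m[φ0→rain] = [600, 940]
r5 m[φ1→rain] = [3, 2]
r5 m[φ2→sun] = [9, 4]
r5 m[φ3→wind] = [2, 8]
r5 m[sun→φ0] = [9, 4]
r5 m[sun→φ2] = [312, 218]
r5 m[wind→φ0] = [2, 8]
r5 m[wind→φ3] = [380, 365]
r5 m[rain→φ0] = [3, 2]
r5 m[rain→φ1] = [600, 940]
fixed point reached at round 5
b[wind] = ⊗ incoming = [760, 2920]

b[wind] = [760, 2920]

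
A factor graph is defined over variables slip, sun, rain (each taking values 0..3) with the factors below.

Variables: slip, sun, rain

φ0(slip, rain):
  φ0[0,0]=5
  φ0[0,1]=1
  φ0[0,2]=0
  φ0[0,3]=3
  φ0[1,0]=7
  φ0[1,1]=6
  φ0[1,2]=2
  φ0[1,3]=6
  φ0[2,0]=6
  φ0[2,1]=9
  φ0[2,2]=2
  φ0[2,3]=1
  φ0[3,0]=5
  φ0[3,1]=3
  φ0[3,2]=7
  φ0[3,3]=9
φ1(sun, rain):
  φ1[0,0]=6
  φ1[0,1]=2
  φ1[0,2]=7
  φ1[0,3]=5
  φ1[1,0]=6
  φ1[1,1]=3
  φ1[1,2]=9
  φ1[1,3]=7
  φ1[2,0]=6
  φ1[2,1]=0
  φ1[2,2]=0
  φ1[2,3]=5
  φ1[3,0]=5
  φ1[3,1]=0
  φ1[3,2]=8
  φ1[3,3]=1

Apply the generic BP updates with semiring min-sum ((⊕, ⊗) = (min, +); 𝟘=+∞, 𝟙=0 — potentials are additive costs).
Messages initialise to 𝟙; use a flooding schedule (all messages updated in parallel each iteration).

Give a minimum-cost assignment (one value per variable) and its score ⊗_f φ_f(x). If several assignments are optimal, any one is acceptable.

assignment: (slip=0, sun=2, rain=2); score = 0

init: all messages = 𝟙 over 4 values
r1 m[φ0→slip] = [0, 2, 1, 3]
r1 m[φ0→rain] = [5, 1, 0, 1]
r1 m[φ1→sun] = [2, 3, 0, 0]
r1 m[φ1→rain] = [5, 0, 0, 1]
r1 m[slip→φ0] = [0, 0, 0, 0]
r1 m[sun→φ1] = [0, 0, 0, 0]
r1 m[rain→φ0] = [0, 0, 0, 0]
r1 m[rain→φ1] = [0, 0, 0, 0]
r2 m[φ0→slip] = [0, 2, 1, 3]
r2 m[φ0→rain] = [5, 1, 0, 1]
r2 m[φ1→sun] = [2, 3, 0, 0]
r2 m[φ1→rain] = [5, 0, 0, 1]
r2 m[slip→φ0] = [0, 0, 0, 0]
r2 m[sun→φ1] = [0, 0, 0, 0]
r2 m[rain→φ0] = [5, 0, 0, 1]
r2 m[rain→φ1] = [5, 1, 0, 1]
r3 m[φ0→slip] = [0, 2, 2, 3]
r3 m[φ0→rain] = [5, 1, 0, 1]
r3 m[φ1→sun] = [3, 4, 0, 1]
r3 m[φ1→rain] = [5, 0, 0, 1]
r3 m[slip→φ0] = [0, 0, 0, 0]
r3 m[sun→φ1] = [0, 0, 0, 0]
r3 m[rain→φ0] = [5, 0, 0, 1]
r3 m[rain→φ1] = [5, 1, 0, 1]
r4 m[φ0→slip] = [0, 2, 2, 3]
r4 m[φ0→rain] = [5, 1, 0, 1]
r4 m[φ1→sun] = [3, 4, 0, 1]
r4 m[φ1→rain] = [5, 0, 0, 1]
r4 m[slip→φ0] = [0, 0, 0, 0]
r4 m[sun→φ1] = [0, 0, 0, 0]
r4 m[rain→φ0] = [5, 0, 0, 1]
r4 m[rain→φ1] = [5, 1, 0, 1]
fixed point reached at round 4
traceback from slip: (slip=0, sun=2, rain=2), score=0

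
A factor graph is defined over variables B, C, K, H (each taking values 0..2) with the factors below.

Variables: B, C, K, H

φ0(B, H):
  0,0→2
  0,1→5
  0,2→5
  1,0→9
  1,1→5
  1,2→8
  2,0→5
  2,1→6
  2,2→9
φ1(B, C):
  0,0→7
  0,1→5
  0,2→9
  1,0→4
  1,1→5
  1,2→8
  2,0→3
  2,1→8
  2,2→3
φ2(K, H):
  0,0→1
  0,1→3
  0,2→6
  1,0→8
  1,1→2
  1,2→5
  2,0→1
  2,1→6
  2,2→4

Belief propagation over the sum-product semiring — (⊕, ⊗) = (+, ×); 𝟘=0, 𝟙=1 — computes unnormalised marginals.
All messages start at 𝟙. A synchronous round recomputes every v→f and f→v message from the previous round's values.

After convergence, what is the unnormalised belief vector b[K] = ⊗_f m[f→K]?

b[K] = [3289, 4503, 3377]

init: all messages = 𝟙 over 3 values
r1 m[φ0→B] = [12, 22, 20]
r1 m[φ0→H] = [16, 16, 22]
r1 m[φ1→B] = [21, 17, 14]
r1 m[φ1→C] = [14, 18, 20]
r1 m[φ2→K] = [10, 15, 11]
r1 m[φ2→H] = [10, 11, 15]
r1 m[B→φ0] = [1, 1, 1]
r1 m[B→φ1] = [1, 1, 1]
r1 m[C→φ1] = [1, 1, 1]
r1 m[K→φ2] = [1, 1, 1]
r1 m[H→φ0] = [1, 1, 1]
r1 m[H→φ2] = [1, 1, 1]
r2 m[φ0→B] = [12, 22, 20]
r2 m[φ0→H] = [16, 16, 22]
r2 m[φ1→B] = [21, 17, 14]
r2 m[φ1→C] = [14, 18, 20]
r2 m[φ2→K] = [10, 15, 11]
r2 m[φ2→H] = [10, 11, 15]
r2 m[B→φ0] = [21, 17, 14]
r2 m[B→φ1] = [12, 22, 20]
r2 m[C→φ1] = [1, 1, 1]
r2 m[K→φ2] = [1, 1, 1]
r2 m[H→φ0] = [10, 11, 15]
r2 m[H→φ2] = [16, 16, 22]
r3 m[φ0→B] = [150, 265, 251]
r3 m[φ0→H] = [265, 274, 367]
r3 m[φ1→B] = [21, 17, 14]
r3 m[φ1→C] = [232, 330, 344]
r3 m[φ2→K] = [196, 270, 200]
r3 m[φ2→H] = [10, 11, 15]
r3 m[B→φ0] = [21, 17, 14]
r3 m[B→φ1] = [12, 22, 20]
r3 m[C→φ1] = [1, 1, 1]
r3 m[K→φ2] = [1, 1, 1]
r3 m[H→φ0] = [10, 11, 15]
r3 m[H→φ2] = [16, 16, 22]
r4 m[φ0→B] = [150, 265, 251]
r4 m[φ0→H] = [265, 274, 367]
r4 m[φ1→B] = [21, 17, 14]
r4 m[φ1→C] = [232, 330, 344]
r4 m[φ2→K] = [196, 270, 200]
r4 m[φ2→H] = [10, 11, 15]
r4 m[B→φ0] = [21, 17, 14]
r4 m[B→φ1] = [150, 265, 251]
r4 m[C→φ1] = [1, 1, 1]
r4 m[K→φ2] = [1, 1, 1]
r4 m[H→φ0] = [10, 11, 15]
r4 m[H→φ2] = [265, 274, 367]
r5 m[φ0→B] = [150, 265, 251]
r5 m[φ0→H] = [265, 274, 367]
r5 m[φ1→B] = [21, 17, 14]
r5 m[φ1→C] = [2863, 4083, 4223]
r5 m[φ2→K] = [3289, 4503, 3377]
r5 m[φ2→H] = [10, 11, 15]
r5 m[B→φ0] = [21, 17, 14]
r5 m[B→φ1] = [150, 265, 251]
r5 m[C→φ1] = [1, 1, 1]
r5 m[K→φ2] = [1, 1, 1]
r5 m[H→φ0] = [10, 11, 15]
r5 m[H→φ2] = [265, 274, 367]
r6 m[φ0→B] = [150, 265, 251]
r6 m[φ0→H] = [265, 274, 367]
r6 m[φ1→B] = [21, 17, 14]
r6 m[φ1→C] = [2863, 4083, 4223]
r6 m[φ2→K] = [3289, 4503, 3377]
r6 m[φ2→H] = [10, 11, 15]
r6 m[B→φ0] = [21, 17, 14]
r6 m[B→φ1] = [150, 265, 251]
r6 m[C→φ1] = [1, 1, 1]
r6 m[K→φ2] = [1, 1, 1]
r6 m[H→φ0] = [10, 11, 15]
r6 m[H→φ2] = [265, 274, 367]
fixed point reached at round 6
b[K] = ⊗ incoming = [3289, 4503, 3377]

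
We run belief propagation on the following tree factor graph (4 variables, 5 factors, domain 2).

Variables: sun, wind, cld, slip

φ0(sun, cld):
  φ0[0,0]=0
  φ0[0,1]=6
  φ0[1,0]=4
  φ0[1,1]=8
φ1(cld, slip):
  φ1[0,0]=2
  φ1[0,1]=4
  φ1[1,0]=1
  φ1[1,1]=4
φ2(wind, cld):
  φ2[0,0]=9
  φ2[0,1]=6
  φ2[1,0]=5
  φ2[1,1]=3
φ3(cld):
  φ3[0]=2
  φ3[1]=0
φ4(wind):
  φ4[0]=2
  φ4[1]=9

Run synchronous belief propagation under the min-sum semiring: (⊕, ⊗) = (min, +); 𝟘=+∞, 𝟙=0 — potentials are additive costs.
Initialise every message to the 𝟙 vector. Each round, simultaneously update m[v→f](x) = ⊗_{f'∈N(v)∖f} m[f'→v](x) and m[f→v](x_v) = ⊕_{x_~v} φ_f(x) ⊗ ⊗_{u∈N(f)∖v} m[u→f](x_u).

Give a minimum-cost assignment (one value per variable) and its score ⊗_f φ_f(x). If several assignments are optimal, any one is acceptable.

init: all messages = 𝟙 over 2 values
r1 m[φ0→sun] = [0, 4]
r1 m[φ0→cld] = [0, 6]
r1 m[φ1→cld] = [2, 1]
r1 m[φ1→slip] = [1, 4]
r1 m[φ2→wind] = [6, 3]
r1 m[φ2→cld] = [5, 3]
r1 m[φ3→cld] = [2, 0]
r1 m[φ4→wind] = [2, 9]
r1 m[sun→φ0] = [0, 0]
r1 m[wind→φ2] = [0, 0]
r1 m[wind→φ4] = [0, 0]
r1 m[cld→φ0] = [0, 0]
r1 m[cld→φ1] = [0, 0]
r1 m[cld→φ2] = [0, 0]
r1 m[cld→φ3] = [0, 0]
r1 m[slip→φ1] = [0, 0]
r2 m[φ0→sun] = [0, 4]
r2 m[φ0→cld] = [0, 6]
r2 m[φ1→cld] = [2, 1]
r2 m[φ1→slip] = [1, 4]
r2 m[φ2→wind] = [6, 3]
r2 m[φ2→cld] = [5, 3]
r2 m[φ3→cld] = [2, 0]
r2 m[φ4→wind] = [2, 9]
r2 m[sun→φ0] = [0, 0]
r2 m[wind→φ2] = [2, 9]
r2 m[wind→φ4] = [6, 3]
r2 m[cld→φ0] = [9, 4]
r2 m[cld→φ1] = [7, 9]
r2 m[cld→φ2] = [4, 7]
r2 m[cld→φ3] = [7, 10]
r2 m[slip→φ1] = [0, 0]
r3 m[φ0→sun] = [9, 12]
r3 m[φ0→cld] = [0, 6]
r3 m[φ1→cld] = [2, 1]
r3 m[φ1→slip] = [9, 11]
r3 m[φ2→wind] = [13, 9]
r3 m[φ2→cld] = [11, 8]
r3 m[φ3→cld] = [2, 0]
r3 m[φ4→wind] = [2, 9]
r3 m[sun→φ0] = [0, 0]
r3 m[wind→φ2] = [2, 9]
r3 m[wind→φ4] = [6, 3]
r3 m[cld→φ0] = [9, 4]
r3 m[cld→φ1] = [7, 9]
r3 m[cld→φ2] = [4, 7]
r3 m[cld→φ3] = [7, 10]
r3 m[slip→φ1] = [0, 0]
r4 m[φ0→sun] = [9, 12]
r4 m[φ0→cld] = [0, 6]
r4 m[φ1→cld] = [2, 1]
r4 m[φ1→slip] = [9, 11]
r4 m[φ2→wind] = [13, 9]
r4 m[φ2→cld] = [11, 8]
r4 m[φ3→cld] = [2, 0]
r4 m[φ4→wind] = [2, 9]
r4 m[sun→φ0] = [0, 0]
r4 m[wind→φ2] = [2, 9]
r4 m[wind→φ4] = [13, 9]
r4 m[cld→φ0] = [15, 9]
r4 m[cld→φ1] = [13, 14]
r4 m[cld→φ2] = [4, 7]
r4 m[cld→φ3] = [13, 15]
r4 m[slip→φ1] = [0, 0]
r5 m[φ0→sun] = [15, 17]
r5 m[φ0→cld] = [0, 6]
r5 m[φ1→cld] = [2, 1]
r5 m[φ1→slip] = [15, 17]
r5 m[φ2→wind] = [13, 9]
r5 m[φ2→cld] = [11, 8]
r5 m[φ3→cld] = [2, 0]
r5 m[φ4→wind] = [2, 9]
r5 m[sun→φ0] = [0, 0]
r5 m[wind→φ2] = [2, 9]
r5 m[wind→φ4] = [13, 9]
r5 m[cld→φ0] = [15, 9]
r5 m[cld→φ1] = [13, 14]
r5 m[cld→φ2] = [4, 7]
r5 m[cld→φ3] = [13, 15]
r5 m[slip→φ1] = [0, 0]
r6 m[φ0→sun] = [15, 17]
r6 m[φ0→cld] = [0, 6]
r6 m[φ1→cld] = [2, 1]
r6 m[φ1→slip] = [15, 17]
r6 m[φ2→wind] = [13, 9]
r6 m[φ2→cld] = [11, 8]
r6 m[φ3→cld] = [2, 0]
r6 m[φ4→wind] = [2, 9]
r6 m[sun→φ0] = [0, 0]
r6 m[wind→φ2] = [2, 9]
r6 m[wind→φ4] = [13, 9]
r6 m[cld→φ0] = [15, 9]
r6 m[cld→φ1] = [13, 14]
r6 m[cld→φ2] = [4, 7]
r6 m[cld→φ3] = [13, 15]
r6 m[slip→φ1] = [0, 0]
fixed point reached at round 6
traceback from sun: (sun=0, wind=0, cld=0, slip=0), score=15

assignment: (sun=0, wind=0, cld=0, slip=0); score = 15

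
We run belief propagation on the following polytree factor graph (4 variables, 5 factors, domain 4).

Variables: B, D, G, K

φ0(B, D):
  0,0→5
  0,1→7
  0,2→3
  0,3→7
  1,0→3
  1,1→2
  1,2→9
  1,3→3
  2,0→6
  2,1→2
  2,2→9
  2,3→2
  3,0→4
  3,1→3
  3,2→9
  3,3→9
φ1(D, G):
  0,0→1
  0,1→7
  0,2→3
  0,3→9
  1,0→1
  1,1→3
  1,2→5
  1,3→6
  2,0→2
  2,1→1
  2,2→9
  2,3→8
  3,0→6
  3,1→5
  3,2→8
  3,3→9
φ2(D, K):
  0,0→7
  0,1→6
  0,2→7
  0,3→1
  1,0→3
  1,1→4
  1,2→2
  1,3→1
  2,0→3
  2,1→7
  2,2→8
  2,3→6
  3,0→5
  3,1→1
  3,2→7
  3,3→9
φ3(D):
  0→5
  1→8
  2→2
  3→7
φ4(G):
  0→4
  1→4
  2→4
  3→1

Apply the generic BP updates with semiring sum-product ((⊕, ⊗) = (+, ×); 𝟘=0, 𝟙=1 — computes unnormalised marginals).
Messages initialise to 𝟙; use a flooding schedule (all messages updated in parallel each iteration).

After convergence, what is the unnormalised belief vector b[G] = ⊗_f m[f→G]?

init: all messages = 𝟙 over 4 values
r1 m[φ0→B] = [22, 17, 19, 25]
r1 m[φ0→D] = [18, 14, 30, 21]
r1 m[φ1→D] = [20, 15, 20, 28]
r1 m[φ1→G] = [10, 16, 25, 32]
r1 m[φ2→D] = [21, 10, 24, 22]
r1 m[φ2→K] = [18, 18, 24, 17]
r1 m[φ3→D] = [5, 8, 2, 7]
r1 m[φ4→G] = [4, 4, 4, 1]
r1 m[B→φ0] = [1, 1, 1, 1]
r1 m[D→φ0] = [1, 1, 1, 1]
r1 m[D→φ1] = [1, 1, 1, 1]
r1 m[D→φ2] = [1, 1, 1, 1]
r1 m[D→φ3] = [1, 1, 1, 1]
r1 m[G→φ1] = [1, 1, 1, 1]
r1 m[G→φ4] = [1, 1, 1, 1]
r1 m[K→φ2] = [1, 1, 1, 1]
r2 m[φ0→B] = [22, 17, 19, 25]
r2 m[φ0→D] = [18, 14, 30, 21]
r2 m[φ1→D] = [20, 15, 20, 28]
r2 m[φ1→G] = [10, 16, 25, 32]
r2 m[φ2→D] = [21, 10, 24, 22]
r2 m[φ2→K] = [18, 18, 24, 17]
r2 m[φ3→D] = [5, 8, 2, 7]
r2 m[φ4→G] = [4, 4, 4, 1]
r2 m[B→φ0] = [1, 1, 1, 1]
r2 m[D→φ0] = [2100, 1200, 960, 4312]
r2 m[D→φ1] = [1890, 1120, 1440, 3234]
r2 m[D→φ2] = [1800, 1680, 1200, 4116]
r2 m[D→φ3] = [7560, 2100, 14400, 12936]
r2 m[G→φ1] = [4, 4, 4, 1]
r2 m[G→φ4] = [10, 16, 25, 32]
r2 m[K→φ2] = [1, 1, 1, 1]
r3 m[φ0→B] = [51964, 30276, 32264, 59448]
r3 m[φ0→D] = [18, 14, 30, 21]
r3 m[φ1→D] = [53, 42, 56, 85]
r3 m[φ1→G] = [25294, 34200, 50102, 64356]
r3 m[φ2→D] = [21, 10, 24, 22]
r3 m[φ2→K] = [41820, 30036, 54372, 47724]
r3 m[φ3→D] = [5, 8, 2, 7]
r3 m[φ4→G] = [4, 4, 4, 1]
r3 m[B→φ0] = [1, 1, 1, 1]
r3 m[D→φ0] = [2100, 1200, 960, 4312]
r3 m[D→φ1] = [1890, 1120, 1440, 3234]
r3 m[D→φ2] = [1800, 1680, 1200, 4116]
r3 m[D→φ3] = [7560, 2100, 14400, 12936]
r3 m[G→φ1] = [4, 4, 4, 1]
r3 m[G→φ4] = [10, 16, 25, 32]
r3 m[K→φ2] = [1, 1, 1, 1]
r4 m[φ0→B] = [51964, 30276, 32264, 59448]
r4 m[φ0→D] = [18, 14, 30, 21]
r4 m[φ1→D] = [53, 42, 56, 85]
r4 m[φ1→G] = [25294, 34200, 50102, 64356]
r4 m[φ2→D] = [21, 10, 24, 22]
r4 m[φ2→K] = [41820, 30036, 54372, 47724]
r4 m[φ3→D] = [5, 8, 2, 7]
r4 m[φ4→G] = [4, 4, 4, 1]
r4 m[B→φ0] = [1, 1, 1, 1]
r4 m[D→φ0] = [5565, 3360, 2688, 13090]
r4 m[D→φ1] = [1890, 1120, 1440, 3234]
r4 m[D→φ2] = [4770, 4704, 3360, 12495]
r4 m[D→φ3] = [20034, 5880, 40320, 39270]
r4 m[G→φ1] = [4, 4, 4, 1]
r4 m[G→φ4] = [25294, 34200, 50102, 64356]
r4 m[K→φ2] = [1, 1, 1, 1]
r5 m[φ0→B] = [151039, 86877, 90482, 174342]
r5 m[φ0→D] = [18, 14, 30, 21]
r5 m[φ1→D] = [53, 42, 56, 85]
r5 m[φ1→G] = [25294, 34200, 50102, 64356]
r5 m[φ2→D] = [21, 10, 24, 22]
r5 m[φ2→K] = [120057, 83451, 157143, 142089]
r5 m[φ3→D] = [5, 8, 2, 7]
r5 m[φ4→G] = [4, 4, 4, 1]
r5 m[B→φ0] = [1, 1, 1, 1]
r5 m[D→φ0] = [5565, 3360, 2688, 13090]
r5 m[D→φ1] = [1890, 1120, 1440, 3234]
r5 m[D→φ2] = [4770, 4704, 3360, 12495]
r5 m[D→φ3] = [20034, 5880, 40320, 39270]
r5 m[G→φ1] = [4, 4, 4, 1]
r5 m[G→φ4] = [25294, 34200, 50102, 64356]
r5 m[K→φ2] = [1, 1, 1, 1]
r6 m[φ0→B] = [151039, 86877, 90482, 174342]
r6 m[φ0→D] = [18, 14, 30, 21]
r6 m[φ1→D] = [53, 42, 56, 85]
r6 m[φ1→G] = [25294, 34200, 50102, 64356]
r6 m[φ2→D] = [21, 10, 24, 22]
r6 m[φ2→K] = [120057, 83451, 157143, 142089]
r6 m[φ3→D] = [5, 8, 2, 7]
r6 m[φ4→G] = [4, 4, 4, 1]
r6 m[B→φ0] = [1, 1, 1, 1]
r6 m[D→φ0] = [5565, 3360, 2688, 13090]
r6 m[D→φ1] = [1890, 1120, 1440, 3234]
r6 m[D→φ2] = [4770, 4704, 3360, 12495]
r6 m[D→φ3] = [20034, 5880, 40320, 39270]
r6 m[G→φ1] = [4, 4, 4, 1]
r6 m[G→φ4] = [25294, 34200, 50102, 64356]
r6 m[K→φ2] = [1, 1, 1, 1]
fixed point reached at round 6
b[G] = ⊗ incoming = [101176, 136800, 200408, 64356]

b[G] = [101176, 136800, 200408, 64356]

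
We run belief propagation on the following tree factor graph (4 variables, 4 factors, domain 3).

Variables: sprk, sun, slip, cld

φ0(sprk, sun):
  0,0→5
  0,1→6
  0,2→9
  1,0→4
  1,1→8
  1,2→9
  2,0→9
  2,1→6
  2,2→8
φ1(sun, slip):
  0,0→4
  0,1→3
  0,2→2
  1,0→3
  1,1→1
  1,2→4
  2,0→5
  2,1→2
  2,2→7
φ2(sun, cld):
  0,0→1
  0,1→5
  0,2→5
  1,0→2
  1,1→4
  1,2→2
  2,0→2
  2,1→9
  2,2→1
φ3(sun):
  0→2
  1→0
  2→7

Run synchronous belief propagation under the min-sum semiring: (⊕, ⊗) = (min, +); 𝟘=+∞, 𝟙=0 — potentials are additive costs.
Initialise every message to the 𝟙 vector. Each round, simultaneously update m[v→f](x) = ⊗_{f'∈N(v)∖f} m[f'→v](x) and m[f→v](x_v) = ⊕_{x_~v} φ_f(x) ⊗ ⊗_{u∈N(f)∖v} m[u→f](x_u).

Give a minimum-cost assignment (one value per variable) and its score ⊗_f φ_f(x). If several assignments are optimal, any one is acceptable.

assignment: (sprk=0, sun=1, slip=1, cld=0); score = 9

init: all messages = 𝟙 over 3 values
r1 m[φ0→sprk] = [5, 4, 6]
r1 m[φ0→sun] = [4, 6, 8]
r1 m[φ1→sun] = [2, 1, 2]
r1 m[φ1→slip] = [3, 1, 2]
r1 m[φ2→sun] = [1, 2, 1]
r1 m[φ2→cld] = [1, 4, 1]
r1 m[φ3→sun] = [2, 0, 7]
r1 m[sprk→φ0] = [0, 0, 0]
r1 m[sun→φ0] = [0, 0, 0]
r1 m[sun→φ1] = [0, 0, 0]
r1 m[sun→φ2] = [0, 0, 0]
r1 m[sun→φ3] = [0, 0, 0]
r1 m[slip→φ1] = [0, 0, 0]
r1 m[cld→φ2] = [0, 0, 0]
r2 m[φ0→sprk] = [5, 4, 6]
r2 m[φ0→sun] = [4, 6, 8]
r2 m[φ1→sun] = [2, 1, 2]
r2 m[φ1→slip] = [3, 1, 2]
r2 m[φ2→sun] = [1, 2, 1]
r2 m[φ2→cld] = [1, 4, 1]
r2 m[φ3→sun] = [2, 0, 7]
r2 m[sprk→φ0] = [0, 0, 0]
r2 m[sun→φ0] = [5, 3, 10]
r2 m[sun→φ1] = [7, 8, 16]
r2 m[sun→φ2] = [8, 7, 17]
r2 m[sun→φ3] = [7, 9, 11]
r2 m[slip→φ1] = [0, 0, 0]
r2 m[cld→φ2] = [0, 0, 0]
r3 m[φ0→sprk] = [9, 9, 9]
r3 m[φ0→sun] = [4, 6, 8]
r3 m[φ1→sun] = [2, 1, 2]
r3 m[φ1→slip] = [11, 9, 9]
r3 m[φ2→sun] = [1, 2, 1]
r3 m[φ2→cld] = [9, 11, 9]
r3 m[φ3→sun] = [2, 0, 7]
r3 m[sprk→φ0] = [0, 0, 0]
r3 m[sun→φ0] = [5, 3, 10]
r3 m[sun→φ1] = [7, 8, 16]
r3 m[sun→φ2] = [8, 7, 17]
r3 m[sun→φ3] = [7, 9, 11]
r3 m[slip→φ1] = [0, 0, 0]
r3 m[cld→φ2] = [0, 0, 0]
r4 m[φ0→sprk] = [9, 9, 9]
r4 m[φ0→sun] = [4, 6, 8]
r4 m[φ1→sun] = [2, 1, 2]
r4 m[φ1→slip] = [11, 9, 9]
r4 m[φ2→sun] = [1, 2, 1]
r4 m[φ2→cld] = [9, 11, 9]
r4 m[φ3→sun] = [2, 0, 7]
r4 m[sprk→φ0] = [0, 0, 0]
r4 m[sun→φ0] = [5, 3, 10]
r4 m[sun→φ1] = [7, 8, 16]
r4 m[sun→φ2] = [8, 7, 17]
r4 m[sun→φ3] = [7, 9, 11]
r4 m[slip→φ1] = [0, 0, 0]
r4 m[cld→φ2] = [0, 0, 0]
fixed point reached at round 4
traceback from sprk: (sprk=0, sun=1, slip=1, cld=0), score=9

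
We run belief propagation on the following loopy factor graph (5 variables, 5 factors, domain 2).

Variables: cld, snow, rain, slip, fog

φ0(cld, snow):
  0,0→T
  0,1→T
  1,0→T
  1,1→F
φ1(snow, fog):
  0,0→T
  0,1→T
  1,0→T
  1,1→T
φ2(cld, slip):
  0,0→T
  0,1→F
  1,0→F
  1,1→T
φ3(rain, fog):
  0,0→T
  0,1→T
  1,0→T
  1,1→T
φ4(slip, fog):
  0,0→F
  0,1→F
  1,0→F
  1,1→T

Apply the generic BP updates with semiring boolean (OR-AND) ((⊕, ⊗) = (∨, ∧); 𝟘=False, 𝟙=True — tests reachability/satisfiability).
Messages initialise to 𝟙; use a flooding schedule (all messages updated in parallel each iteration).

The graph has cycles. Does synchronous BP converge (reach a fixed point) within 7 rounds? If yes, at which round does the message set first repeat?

init: all messages = 𝟙 over 2 values
r1 m[φ0→cld] = [T, T]
r1 m[φ0→snow] = [T, T]
r1 m[φ1→snow] = [T, T]
r1 m[φ1→fog] = [T, T]
r1 m[φ2→cld] = [T, T]
r1 m[φ2→slip] = [T, T]
r1 m[φ3→rain] = [T, T]
r1 m[φ3→fog] = [T, T]
r1 m[φ4→slip] = [F, T]
r1 m[φ4→fog] = [F, T]
r1 m[cld→φ0] = [T, T]
r1 m[cld→φ2] = [T, T]
r1 m[snow→φ0] = [T, T]
r1 m[snow→φ1] = [T, T]
r1 m[rain→φ3] = [T, T]
r1 m[slip→φ2] = [T, T]
r1 m[slip→φ4] = [T, T]
r1 m[fog→φ1] = [T, T]
r1 m[fog→φ3] = [T, T]
r1 m[fog→φ4] = [T, T]
r2 m[φ0→cld] = [T, T]
r2 m[φ0→snow] = [T, T]
r2 m[φ1→snow] = [T, T]
r2 m[φ1→fog] = [T, T]
r2 m[φ2→cld] = [T, T]
r2 m[φ2→slip] = [T, T]
r2 m[φ3→rain] = [T, T]
r2 m[φ3→fog] = [T, T]
r2 m[φ4→slip] = [F, T]
r2 m[φ4→fog] = [F, T]
r2 m[cld→φ0] = [T, T]
r2 m[cld→φ2] = [T, T]
r2 m[snow→φ0] = [T, T]
r2 m[snow→φ1] = [T, T]
r2 m[rain→φ3] = [T, T]
r2 m[slip→φ2] = [F, T]
r2 m[slip→φ4] = [T, T]
r2 m[fog→φ1] = [F, T]
r2 m[fog→φ3] = [F, T]
r2 m[fog→φ4] = [T, T]
r3 m[φ0→cld] = [T, T]
r3 m[φ0→snow] = [T, T]
r3 m[φ1→snow] = [T, T]
r3 m[φ1→fog] = [T, T]
r3 m[φ2→cld] = [F, T]
r3 m[φ2→slip] = [T, T]
r3 m[φ3→rain] = [T, T]
r3 m[φ3→fog] = [T, T]
r3 m[φ4→slip] = [F, T]
r3 m[φ4→fog] = [F, T]
r3 m[cld→φ0] = [T, T]
r3 m[cld→φ2] = [T, T]
r3 m[snow→φ0] = [T, T]
r3 m[snow→φ1] = [T, T]
r3 m[rain→φ3] = [T, T]
r3 m[slip→φ2] = [F, T]
r3 m[slip→φ4] = [T, T]
r3 m[fog→φ1] = [F, T]
r3 m[fog→φ3] = [F, T]
r3 m[fog→φ4] = [T, T]
r4 m[φ0→cld] = [T, T]
r4 m[φ0→snow] = [T, T]
r4 m[φ1→snow] = [T, T]
r4 m[φ1→fog] = [T, T]
r4 m[φ2→cld] = [F, T]
r4 m[φ2→slip] = [T, T]
r4 m[φ3→rain] = [T, T]
r4 m[φ3→fog] = [T, T]
r4 m[φ4→slip] = [F, T]
r4 m[φ4→fog] = [F, T]
r4 m[cld→φ0] = [F, T]
r4 m[cld→φ2] = [T, T]
r4 m[snow→φ0] = [T, T]
r4 m[snow→φ1] = [T, T]
r4 m[rain→φ3] = [T, T]
r4 m[slip→φ2] = [F, T]
r4 m[slip→φ4] = [T, T]
r4 m[fog→φ1] = [F, T]
r4 m[fog→φ3] = [F, T]
r4 m[fog→φ4] = [T, T]
r5 m[φ0→cld] = [T, T]
r5 m[φ0→snow] = [T, F]
r5 m[φ1→snow] = [T, T]
r5 m[φ1→fog] = [T, T]
r5 m[φ2→cld] = [F, T]
r5 m[φ2→slip] = [T, T]
r5 m[φ3→rain] = [T, T]
r5 m[φ3→fog] = [T, T]
r5 m[φ4→slip] = [F, T]
r5 m[φ4→fog] = [F, T]
r5 m[cld→φ0] = [F, T]
r5 m[cld→φ2] = [T, T]
r5 m[snow→φ0] = [T, T]
r5 m[snow→φ1] = [T, T]
r5 m[rain→φ3] = [T, T]
r5 m[slip→φ2] = [F, T]
r5 m[slip→φ4] = [T, T]
r5 m[fog→φ1] = [F, T]
r5 m[fog→φ3] = [F, T]
r5 m[fog→φ4] = [T, T]
r6 m[φ0→cld] = [T, T]
r6 m[φ0→snow] = [T, F]
r6 m[φ1→snow] = [T, T]
r6 m[φ1→fog] = [T, T]
r6 m[φ2→cld] = [F, T]
r6 m[φ2→slip] = [T, T]
r6 m[φ3→rain] = [T, T]
r6 m[φ3→fog] = [T, T]
r6 m[φ4→slip] = [F, T]
r6 m[φ4→fog] = [F, T]
r6 m[cld→φ0] = [F, T]
r6 m[cld→φ2] = [T, T]
r6 m[snow→φ0] = [T, T]
r6 m[snow→φ1] = [T, F]
r6 m[rain→φ3] = [T, T]
r6 m[slip→φ2] = [F, T]
r6 m[slip→φ4] = [T, T]
r6 m[fog→φ1] = [F, T]
r6 m[fog→φ3] = [F, T]
r6 m[fog→φ4] = [T, T]
r7 m[φ0→cld] = [T, T]
r7 m[φ0→snow] = [T, F]
r7 m[φ1→snow] = [T, T]
r7 m[φ1→fog] = [T, T]
r7 m[φ2→cld] = [F, T]
r7 m[φ2→slip] = [T, T]
r7 m[φ3→rain] = [T, T]
r7 m[φ3→fog] = [T, T]
r7 m[φ4→slip] = [F, T]
r7 m[φ4→fog] = [F, T]
r7 m[cld→φ0] = [F, T]
r7 m[cld→φ2] = [T, T]
r7 m[snow→φ0] = [T, T]
r7 m[snow→φ1] = [T, F]
r7 m[rain→φ3] = [T, T]
r7 m[slip→φ2] = [F, T]
r7 m[slip→φ4] = [T, T]
r7 m[fog→φ1] = [F, T]
r7 m[fog→φ3] = [F, T]
r7 m[fog→φ4] = [T, T]
fixed point reached at round 7
messages reach a fixed point at round 7

CONVERGED at round 7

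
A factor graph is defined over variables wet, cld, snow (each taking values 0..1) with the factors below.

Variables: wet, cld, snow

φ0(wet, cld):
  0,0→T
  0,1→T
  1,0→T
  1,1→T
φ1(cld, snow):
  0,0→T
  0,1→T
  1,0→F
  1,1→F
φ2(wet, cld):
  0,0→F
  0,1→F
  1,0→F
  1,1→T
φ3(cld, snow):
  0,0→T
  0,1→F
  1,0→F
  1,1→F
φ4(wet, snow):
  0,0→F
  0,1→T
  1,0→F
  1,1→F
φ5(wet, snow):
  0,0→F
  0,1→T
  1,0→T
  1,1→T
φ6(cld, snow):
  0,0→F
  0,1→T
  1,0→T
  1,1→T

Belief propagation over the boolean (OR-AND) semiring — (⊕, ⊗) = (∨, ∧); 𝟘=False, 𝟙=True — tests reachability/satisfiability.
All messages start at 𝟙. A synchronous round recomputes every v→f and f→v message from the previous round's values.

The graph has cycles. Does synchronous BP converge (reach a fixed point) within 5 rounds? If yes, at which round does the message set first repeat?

init: all messages = 𝟙 over 2 values
r1 m[φ0→wet] = [T, T]
r1 m[φ0→cld] = [T, T]
r1 m[φ1→cld] = [T, F]
r1 m[φ1→snow] = [T, T]
r1 m[φ2→wet] = [F, T]
r1 m[φ2→cld] = [F, T]
r1 m[φ3→cld] = [T, F]
r1 m[φ3→snow] = [T, F]
r1 m[φ4→wet] = [T, F]
r1 m[φ4→snow] = [F, T]
r1 m[φ5→wet] = [T, T]
r1 m[φ5→snow] = [T, T]
r1 m[φ6→cld] = [T, T]
r1 m[φ6→snow] = [T, T]
r1 m[wet→φ0] = [T, T]
r1 m[wet→φ2] = [T, T]
r1 m[wet→φ4] = [T, T]
r1 m[wet→φ5] = [T, T]
r1 m[cld→φ0] = [T, T]
r1 m[cld→φ1] = [T, T]
r1 m[cld→φ2] = [T, T]
r1 m[cld→φ3] = [T, T]
r1 m[cld→φ6] = [T, T]
r1 m[snow→φ1] = [T, T]
r1 m[snow→φ3] = [T, T]
r1 m[snow→φ4] = [T, T]
r1 m[snow→φ5] = [T, T]
r1 m[snow→φ6] = [T, T]
r2 m[φ0→wet] = [T, T]
r2 m[φ0→cld] = [T, T]
r2 m[φ1→cld] = [T, F]
r2 m[φ1→snow] = [T, T]
r2 m[φ2→wet] = [F, T]
r2 m[φ2→cld] = [F, T]
r2 m[φ3→cld] = [T, F]
r2 m[φ3→snow] = [T, F]
r2 m[φ4→wet] = [T, F]
r2 m[φ4→snow] = [F, T]
r2 m[φ5→wet] = [T, T]
r2 m[φ5→snow] = [T, T]
r2 m[φ6→cld] = [T, T]
r2 m[φ6→snow] = [T, T]
r2 m[wet→φ0] = [F, F]
r2 m[wet→φ2] = [T, F]
r2 m[wet→φ4] = [F, T]
r2 m[wet→φ5] = [F, F]
r2 m[cld→φ0] = [F, F]
r2 m[cld→φ1] = [F, F]
r2 m[cld→φ2] = [T, F]
r2 m[cld→φ3] = [F, F]
r2 m[cld→φ6] = [F, F]
r2 m[snow→φ1] = [F, F]
r2 m[snow→φ3] = [F, T]
r2 m[snow→φ4] = [T, F]
r2 m[snow→φ5] = [F, F]
r2 m[snow→φ6] = [F, F]
r3 m[φ0→wet] = [F, F]
r3 m[φ0→cld] = [F, F]
r3 m[φ1→cld] = [F, F]
r3 m[φ1→snow] = [F, F]
r3 m[φ2→wet] = [F, F]
r3 m[φ2→cld] = [F, F]
r3 m[φ3→cld] = [F, F]
r3 m[φ3→snow] = [F, F]
r3 m[φ4→wet] = [F, F]
r3 m[φ4→snow] = [F, F]
r3 m[φ5→wet] = [F, F]
r3 m[φ5→snow] = [F, F]
r3 m[φ6→cld] = [F, F]
r3 m[φ6→snow] = [F, F]
r3 m[wet→φ0] = [F, F]
r3 m[wet→φ2] = [T, F]
r3 m[wet→φ4] = [F, T]
r3 m[wet→φ5] = [F, F]
r3 m[cld→φ0] = [F, F]
r3 m[cld→φ1] = [F, F]
r3 m[cld→φ2] = [T, F]
r3 m[cld→φ3] = [F, F]
r3 m[cld→φ6] = [F, F]
r3 m[snow→φ1] = [F, F]
r3 m[snow→φ3] = [F, T]
r3 m[snow→φ4] = [T, F]
r3 m[snow→φ5] = [F, F]
r3 m[snow→φ6] = [F, F]
r4 m[φ0→wet] = [F, F]
r4 m[φ0→cld] = [F, F]
r4 m[φ1→cld] = [F, F]
r4 m[φ1→snow] = [F, F]
r4 m[φ2→wet] = [F, F]
r4 m[φ2→cld] = [F, F]
r4 m[φ3→cld] = [F, F]
r4 m[φ3→snow] = [F, F]
r4 m[φ4→wet] = [F, F]
r4 m[φ4→snow] = [F, F]
r4 m[φ5→wet] = [F, F]
r4 m[φ5→snow] = [F, F]
r4 m[φ6→cld] = [F, F]
r4 m[φ6→snow] = [F, F]
r4 m[wet→φ0] = [F, F]
r4 m[wet→φ2] = [F, F]
r4 m[wet→φ4] = [F, F]
r4 m[wet→φ5] = [F, F]
r4 m[cld→φ0] = [F, F]
r4 m[cld→φ1] = [F, F]
r4 m[cld→φ2] = [F, F]
r4 m[cld→φ3] = [F, F]
r4 m[cld→φ6] = [F, F]
r4 m[snow→φ1] = [F, F]
r4 m[snow→φ3] = [F, F]
r4 m[snow→φ4] = [F, F]
r4 m[snow→φ5] = [F, F]
r4 m[snow→φ6] = [F, F]
r5 m[φ0→wet] = [F, F]
r5 m[φ0→cld] = [F, F]
r5 m[φ1→cld] = [F, F]
r5 m[φ1→snow] = [F, F]
r5 m[φ2→wet] = [F, F]
r5 m[φ2→cld] = [F, F]
r5 m[φ3→cld] = [F, F]
r5 m[φ3→snow] = [F, F]
r5 m[φ4→wet] = [F, F]
r5 m[φ4→snow] = [F, F]
r5 m[φ5→wet] = [F, F]
r5 m[φ5→snow] = [F, F]
r5 m[φ6→cld] = [F, F]
r5 m[φ6→snow] = [F, F]
r5 m[wet→φ0] = [F, F]
r5 m[wet→φ2] = [F, F]
r5 m[wet→φ4] = [F, F]
r5 m[wet→φ5] = [F, F]
r5 m[cld→φ0] = [F, F]
r5 m[cld→φ1] = [F, F]
r5 m[cld→φ2] = [F, F]
r5 m[cld→φ3] = [F, F]
r5 m[cld→φ6] = [F, F]
r5 m[snow→φ1] = [F, F]
r5 m[snow→φ3] = [F, F]
r5 m[snow→φ4] = [F, F]
r5 m[snow→φ5] = [F, F]
r5 m[snow→φ6] = [F, F]
fixed point reached at round 5
messages reach a fixed point at round 5

CONVERGED at round 5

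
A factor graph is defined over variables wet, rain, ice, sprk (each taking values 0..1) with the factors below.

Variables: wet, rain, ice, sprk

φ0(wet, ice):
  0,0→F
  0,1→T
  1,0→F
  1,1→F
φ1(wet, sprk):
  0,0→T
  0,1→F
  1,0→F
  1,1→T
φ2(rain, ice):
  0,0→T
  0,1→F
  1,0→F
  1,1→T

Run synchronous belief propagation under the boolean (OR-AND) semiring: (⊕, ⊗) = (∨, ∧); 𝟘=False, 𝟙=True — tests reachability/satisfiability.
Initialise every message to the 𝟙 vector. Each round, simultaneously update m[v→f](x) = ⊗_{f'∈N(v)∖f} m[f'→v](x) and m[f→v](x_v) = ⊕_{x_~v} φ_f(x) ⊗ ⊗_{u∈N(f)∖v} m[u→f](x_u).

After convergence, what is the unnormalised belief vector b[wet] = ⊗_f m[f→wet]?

init: all messages = 𝟙 over 2 values
r1 m[φ0→wet] = [T, F]
r1 m[φ0→ice] = [F, T]
r1 m[φ1→wet] = [T, T]
r1 m[φ1→sprk] = [T, T]
r1 m[φ2→rain] = [T, T]
r1 m[φ2→ice] = [T, T]
r1 m[wet→φ0] = [T, T]
r1 m[wet→φ1] = [T, T]
r1 m[rain→φ2] = [T, T]
r1 m[ice→φ0] = [T, T]
r1 m[ice→φ2] = [T, T]
r1 m[sprk→φ1] = [T, T]
r2 m[φ0→wet] = [T, F]
r2 m[φ0→ice] = [F, T]
r2 m[φ1→wet] = [T, T]
r2 m[φ1→sprk] = [T, T]
r2 m[φ2→rain] = [T, T]
r2 m[φ2→ice] = [T, T]
r2 m[wet→φ0] = [T, T]
r2 m[wet→φ1] = [T, F]
r2 m[rain→φ2] = [T, T]
r2 m[ice→φ0] = [T, T]
r2 m[ice→φ2] = [F, T]
r2 m[sprk→φ1] = [T, T]
r3 m[φ0→wet] = [T, F]
r3 m[φ0→ice] = [F, T]
r3 m[φ1→wet] = [T, T]
r3 m[φ1→sprk] = [T, F]
r3 m[φ2→rain] = [F, T]
r3 m[φ2→ice] = [T, T]
r3 m[wet→φ0] = [T, T]
r3 m[wet→φ1] = [T, F]
r3 m[rain→φ2] = [T, T]
r3 m[ice→φ0] = [T, T]
r3 m[ice→φ2] = [F, T]
r3 m[sprk→φ1] = [T, T]
r4 m[φ0→wet] = [T, F]
r4 m[φ0→ice] = [F, T]
r4 m[φ1→wet] = [T, T]
r4 m[φ1→sprk] = [T, F]
r4 m[φ2→rain] = [F, T]
r4 m[φ2→ice] = [T, T]
r4 m[wet→φ0] = [T, T]
r4 m[wet→φ1] = [T, F]
r4 m[rain→φ2] = [T, T]
r4 m[ice→φ0] = [T, T]
r4 m[ice→φ2] = [F, T]
r4 m[sprk→φ1] = [T, T]
fixed point reached at round 4
b[wet] = ⊗ incoming = [T, F]

b[wet] = [T, F]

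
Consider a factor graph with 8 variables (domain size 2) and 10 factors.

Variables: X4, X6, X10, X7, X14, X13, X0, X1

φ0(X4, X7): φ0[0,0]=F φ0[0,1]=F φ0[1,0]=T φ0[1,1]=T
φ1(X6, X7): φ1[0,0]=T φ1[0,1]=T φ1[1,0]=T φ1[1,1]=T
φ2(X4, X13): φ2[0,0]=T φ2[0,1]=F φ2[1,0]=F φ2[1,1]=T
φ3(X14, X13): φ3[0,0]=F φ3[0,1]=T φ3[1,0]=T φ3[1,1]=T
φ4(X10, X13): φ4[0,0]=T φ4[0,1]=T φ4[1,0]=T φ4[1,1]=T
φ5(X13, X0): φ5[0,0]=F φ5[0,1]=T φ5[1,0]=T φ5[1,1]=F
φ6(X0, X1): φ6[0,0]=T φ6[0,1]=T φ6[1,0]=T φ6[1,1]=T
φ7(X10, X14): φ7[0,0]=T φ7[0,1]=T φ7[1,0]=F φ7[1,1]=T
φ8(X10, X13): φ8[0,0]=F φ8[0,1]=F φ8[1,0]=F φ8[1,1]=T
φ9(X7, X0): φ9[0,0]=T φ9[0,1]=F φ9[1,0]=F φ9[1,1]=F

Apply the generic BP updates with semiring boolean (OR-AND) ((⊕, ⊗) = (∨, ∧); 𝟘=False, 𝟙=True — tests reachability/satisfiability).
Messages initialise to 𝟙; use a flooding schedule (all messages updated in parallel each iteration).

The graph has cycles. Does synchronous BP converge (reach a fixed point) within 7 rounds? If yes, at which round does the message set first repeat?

init: all messages = 𝟙 over 2 values
r1 m[φ0→X4] = [F, T]
r1 m[φ0→X7] = [T, T]
r1 m[φ1→X6] = [T, T]
r1 m[φ1→X7] = [T, T]
r1 m[φ2→X4] = [T, T]
r1 m[φ2→X13] = [T, T]
r1 m[φ3→X14] = [T, T]
r1 m[φ3→X13] = [T, T]
r1 m[φ4→X10] = [T, T]
r1 m[φ4→X13] = [T, T]
r1 m[φ5→X13] = [T, T]
r1 m[φ5→X0] = [T, T]
r1 m[φ6→X0] = [T, T]
r1 m[φ6→X1] = [T, T]
r1 m[φ7→X10] = [T, T]
r1 m[φ7→X14] = [T, T]
r1 m[φ8→X10] = [F, T]
r1 m[φ8→X13] = [F, T]
r1 m[φ9→X7] = [T, F]
r1 m[φ9→X0] = [T, F]
r1 m[X4→φ0] = [T, T]
r1 m[X4→φ2] = [T, T]
r1 m[X6→φ1] = [T, T]
r1 m[X10→φ4] = [T, T]
r1 m[X10→φ7] = [T, T]
r1 m[X10→φ8] = [T, T]
r1 m[X7→φ0] = [T, T]
r1 m[X7→φ1] = [T, T]
r1 m[X7→φ9] = [T, T]
r1 m[X14→φ3] = [T, T]
r1 m[X14→φ7] = [T, T]
r1 m[X13→φ2] = [T, T]
r1 m[X13→φ3] = [T, T]
r1 m[X13→φ4] = [T, T]
r1 m[X13→φ5] = [T, T]
r1 m[X13→φ8] = [T, T]
r1 m[X0→φ5] = [T, T]
r1 m[X0→φ6] = [T, T]
r1 m[X0→φ9] = [T, T]
r1 m[X1→φ6] = [T, T]
r2 m[φ0→X4] = [F, T]
r2 m[φ0→X7] = [T, T]
r2 m[φ1→X6] = [T, T]
r2 m[φ1→X7] = [T, T]
r2 m[φ2→X4] = [T, T]
r2 m[φ2→X13] = [T, T]
r2 m[φ3→X14] = [T, T]
r2 m[φ3→X13] = [T, T]
r2 m[φ4→X10] = [T, T]
r2 m[φ4→X13] = [T, T]
r2 m[φ5→X13] = [T, T]
r2 m[φ5→X0] = [T, T]
r2 m[φ6→X0] = [T, T]
r2 m[φ6→X1] = [T, T]
r2 m[φ7→X10] = [T, T]
r2 m[φ7→X14] = [T, T]
r2 m[φ8→X10] = [F, T]
r2 m[φ8→X13] = [F, T]
r2 m[φ9→X7] = [T, F]
r2 m[φ9→X0] = [T, F]
r2 m[X4→φ0] = [T, T]
r2 m[X4→φ2] = [F, T]
r2 m[X6→φ1] = [T, T]
r2 m[X10→φ4] = [F, T]
r2 m[X10→φ7] = [F, T]
r2 m[X10→φ8] = [T, T]
r2 m[X7→φ0] = [T, F]
r2 m[X7→φ1] = [T, F]
r2 m[X7→φ9] = [T, T]
r2 m[X14→φ3] = [T, T]
r2 m[X14→φ7] = [T, T]
r2 m[X13→φ2] = [F, T]
r2 m[X13→φ3] = [F, T]
r2 m[X13→φ4] = [F, T]
r2 m[X13→φ5] = [F, T]
r2 m[X13→φ8] = [T, T]
r2 m[X0→φ5] = [T, F]
r2 m[X0→φ6] = [T, F]
r2 m[X0→φ9] = [T, T]
r2 m[X1→φ6] = [T, T]
r3 m[φ0→X4] = [F, T]
r3 m[φ0→X7] = [T, T]
r3 m[φ1→X6] = [T, T]
r3 m[φ1→X7] = [T, T]
r3 m[φ2→X4] = [F, T]
r3 m[φ2→X13] = [F, T]
r3 m[φ3→X14] = [T, T]
r3 m[φ3→X13] = [T, T]
r3 m[φ4→X10] = [T, T]
r3 m[φ4→X13] = [T, T]
r3 m[φ5→X13] = [F, T]
r3 m[φ5→X0] = [T, F]
r3 m[φ6→X0] = [T, T]
r3 m[φ6→X1] = [T, T]
r3 m[φ7→X10] = [T, T]
r3 m[φ7→X14] = [F, T]
r3 m[φ8→X10] = [F, T]
r3 m[φ8→X13] = [F, T]
r3 m[φ9→X7] = [T, F]
r3 m[φ9→X0] = [T, F]
r3 m[X4→φ0] = [T, T]
r3 m[X4→φ2] = [F, T]
r3 m[X6→φ1] = [T, T]
r3 m[X10→φ4] = [F, T]
r3 m[X10→φ7] = [F, T]
r3 m[X10→φ8] = [T, T]
r3 m[X7→φ0] = [T, F]
r3 m[X7→φ1] = [T, F]
r3 m[X7→φ9] = [T, T]
r3 m[X14→φ3] = [T, T]
r3 m[X14→φ7] = [T, T]
r3 m[X13→φ2] = [F, T]
r3 m[X13→φ3] = [F, T]
r3 m[X13→φ4] = [F, T]
r3 m[X13→φ5] = [F, T]
r3 m[X13→φ8] = [T, T]
r3 m[X0→φ5] = [T, F]
r3 m[X0→φ6] = [T, F]
r3 m[X0→φ9] = [T, T]
r3 m[X1→φ6] = [T, T]
r4 m[φ0→X4] = [F, T]
r4 m[φ0→X7] = [T, T]
r4 m[φ1→X6] = [T, T]
r4 m[φ1→X7] = [T, T]
r4 m[φ2→X4] = [F, T]
r4 m[φ2→X13] = [F, T]
r4 m[φ3→X14] = [T, T]
r4 m[φ3→X13] = [T, T]
r4 m[φ4→X10] = [T, T]
r4 m[φ4→X13] = [T, T]
r4 m[φ5→X13] = [F, T]
r4 m[φ5→X0] = [T, F]
r4 m[φ6→X0] = [T, T]
r4 m[φ6→X1] = [T, T]
r4 m[φ7→X10] = [T, T]
r4 m[φ7→X14] = [F, T]
r4 m[φ8→X10] = [F, T]
r4 m[φ8→X13] = [F, T]
r4 m[φ9→X7] = [T, F]
r4 m[φ9→X0] = [T, F]
r4 m[X4→φ0] = [F, T]
r4 m[X4→φ2] = [F, T]
r4 m[X6→φ1] = [T, T]
r4 m[X10→φ4] = [F, T]
r4 m[X10→φ7] = [F, T]
r4 m[X10→φ8] = [T, T]
r4 m[X7→φ0] = [T, F]
r4 m[X7→φ1] = [T, F]
r4 m[X7→φ9] = [T, T]
r4 m[X14→φ3] = [F, T]
r4 m[X14→φ7] = [T, T]
r4 m[X13→φ2] = [F, T]
r4 m[X13→φ3] = [F, T]
r4 m[X13→φ4] = [F, T]
r4 m[X13→φ5] = [F, T]
r4 m[X13→φ8] = [F, T]
r4 m[X0→φ5] = [T, F]
r4 m[X0→φ6] = [T, F]
r4 m[X0→φ9] = [T, F]
r4 m[X1→φ6] = [T, T]
r5 m[φ0→X4] = [F, T]
r5 m[φ0→X7] = [T, T]
r5 m[φ1→X6] = [T, T]
r5 m[φ1→X7] = [T, T]
r5 m[φ2→X4] = [F, T]
r5 m[φ2→X13] = [F, T]
r5 m[φ3→X14] = [T, T]
r5 m[φ3→X13] = [T, T]
r5 m[φ4→X10] = [T, T]
r5 m[φ4→X13] = [T, T]
r5 m[φ5→X13] = [F, T]
r5 m[φ5→X0] = [T, F]
r5 m[φ6→X0] = [T, T]
r5 m[φ6→X1] = [T, T]
r5 m[φ7→X10] = [T, T]
r5 m[φ7→X14] = [F, T]
r5 m[φ8→X10] = [F, T]
r5 m[φ8→X13] = [F, T]
r5 m[φ9→X7] = [T, F]
r5 m[φ9→X0] = [T, F]
r5 m[X4→φ0] = [F, T]
r5 m[X4→φ2] = [F, T]
r5 m[X6→φ1] = [T, T]
r5 m[X10→φ4] = [F, T]
r5 m[X10→φ7] = [F, T]
r5 m[X10→φ8] = [T, T]
r5 m[X7→φ0] = [T, F]
r5 m[X7→φ1] = [T, F]
r5 m[X7→φ9] = [T, T]
r5 m[X14→φ3] = [F, T]
r5 m[X14→φ7] = [T, T]
r5 m[X13→φ2] = [F, T]
r5 m[X13→φ3] = [F, T]
r5 m[X13→φ4] = [F, T]
r5 m[X13→φ5] = [F, T]
r5 m[X13→φ8] = [F, T]
r5 m[X0→φ5] = [T, F]
r5 m[X0→φ6] = [T, F]
r5 m[X0→φ9] = [T, F]
r5 m[X1→φ6] = [T, T]
fixed point reached at round 5
messages reach a fixed point at round 5

CONVERGED at round 5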